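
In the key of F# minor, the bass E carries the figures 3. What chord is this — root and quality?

E major

The figures 3 indicate a triad in root position.
In root position the bass is the root, so the root is E.
The chord tones are E, G#, B, giving E major.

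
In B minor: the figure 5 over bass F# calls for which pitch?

C#

Counting 4 letter steps above F# lands on C; in B minor, that letter is C#.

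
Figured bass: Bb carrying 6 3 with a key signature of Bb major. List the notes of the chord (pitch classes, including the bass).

Bb, D, G

A third above Bb in this key is D.
A sixth above Bb in this key is G.
Together with the bass Bb, this spells G minor in first inversion.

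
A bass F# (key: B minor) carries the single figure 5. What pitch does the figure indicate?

C#

Counting 4 letter steps above F# lands on C; in B minor, that letter is C#.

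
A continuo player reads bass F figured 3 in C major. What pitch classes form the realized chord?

The written figures 3 are shorthand for 5/3: the 5 is implied.
A third above F in this key is A.
A fifth above F in this key is C.
Together with the bass F, this spells F major in root position.

F, A, C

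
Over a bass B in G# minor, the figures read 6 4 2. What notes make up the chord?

B, C#, E, G#

A second above B in this key is C#.
A fourth above B in this key is E.
A sixth above B in this key is G#.
Together with the bass B, this spells C# minor seventh in third inversion.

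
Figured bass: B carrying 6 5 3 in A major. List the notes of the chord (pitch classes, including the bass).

B, D, F#, G#

A third above B in this key is D.
A fifth above B in this key is F#.
A sixth above B in this key is G#.
Together with the bass B, this spells G# half-diminished seventh in first inversion.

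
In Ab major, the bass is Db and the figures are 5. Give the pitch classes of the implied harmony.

The written figures 5 are shorthand for 5/3: the 3 is implied.
A third above Db in this key is F.
A fifth above Db in this key is Ab.
Together with the bass Db, this spells Db major in root position.

Db, F, Ab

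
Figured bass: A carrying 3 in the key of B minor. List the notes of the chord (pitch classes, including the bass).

A, C#, E

The written figures 3 are shorthand for 5/3: the 5 is implied.
A third above A in this key is C#.
A fifth above A in this key is E.
Together with the bass A, this spells A major in root position.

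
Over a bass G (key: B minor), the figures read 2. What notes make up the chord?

G, A, C#, E

The written figures 2 are shorthand for 6/4/2: the 6/4 are implied.
A second above G in this key is A.
A fourth above G in this key is C#.
A sixth above G in this key is E.
Together with the bass G, this spells A dominant seventh in third inversion.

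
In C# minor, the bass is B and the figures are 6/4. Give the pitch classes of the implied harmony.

B, E, G#

A fourth above B in this key is E.
A sixth above B in this key is G#.
Together with the bass B, this spells E major in second inversion.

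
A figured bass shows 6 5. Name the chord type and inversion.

seventh chord, first inversion

6 5 is shorthand for 6/5/3.
Intervals of 6/5/3 above the bass form a seventh chord; the bass is the third, so this is first inversion.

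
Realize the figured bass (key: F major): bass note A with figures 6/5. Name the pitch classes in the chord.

A, C, E, F

The written figures 6/5 are shorthand for 6/5/3: the 3 is implied.
A third above A in this key is C.
A fifth above A in this key is E.
A sixth above A in this key is F.
Together with the bass A, this spells F major seventh in first inversion.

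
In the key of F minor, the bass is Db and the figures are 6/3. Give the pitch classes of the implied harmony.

Db, F, Bb

A third above Db in this key is F.
A sixth above Db in this key is Bb.
Together with the bass Db, this spells Bb minor in first inversion.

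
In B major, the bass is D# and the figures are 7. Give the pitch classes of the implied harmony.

The written figures 7 are shorthand for 7/5/3: the 5/3 are implied.
A third above D# in this key is F#.
A fifth above D# in this key is A#.
A seventh above D# in this key is C#.
Together with the bass D#, this spells D# minor seventh in root position.

D#, F#, A#, C#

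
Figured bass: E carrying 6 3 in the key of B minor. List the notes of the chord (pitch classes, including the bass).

A third above E in this key is G.
A sixth above E in this key is C#.
Together with the bass E, this spells C# diminished in first inversion.

E, G, C#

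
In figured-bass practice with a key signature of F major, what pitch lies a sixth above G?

E

Counting 5 letter steps above G lands on E; in F major, that letter is E.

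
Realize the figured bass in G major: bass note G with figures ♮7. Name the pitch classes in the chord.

The written figures ♮7 are shorthand for 7/5/3: the 5/3 are implied.
A third above G in this key is B.
A fifth above G in this key is D.
A seventh above G in this key is F#, made natural (F) by the ♮ figure.
Together with the bass G, this spells G dominant seventh in root position.

G, B, D, F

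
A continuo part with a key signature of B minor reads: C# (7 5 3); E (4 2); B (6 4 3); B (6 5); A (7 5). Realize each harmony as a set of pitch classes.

C#, E, G, B | E, F#, A, C# | B, D, E, G | B, D, F#, G | A, C#, E, G

C# (7/5/3): C#, E, G, B.
E (6/4/2): E, F#, A, C#.
B (6/4/3): B, D, E, G.
B (6/5/3): B, D, F#, G.
A (7/5/3): A, C#, E, G.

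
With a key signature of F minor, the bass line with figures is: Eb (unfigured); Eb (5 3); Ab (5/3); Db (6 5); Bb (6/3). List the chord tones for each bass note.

Eb (5/3): Eb, G, Bb.
Eb (5/3): Eb, G, Bb.
Ab (5/3): Ab, C, Eb.
Db (6/5/3): Db, F, Ab, Bb.
Bb (6/3): Bb, Db, G.

Eb, G, Bb | Eb, G, Bb | Ab, C, Eb | Db, F, Ab, Bb | Bb, Db, G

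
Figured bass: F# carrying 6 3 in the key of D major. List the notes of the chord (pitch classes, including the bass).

A third above F# in this key is A.
A sixth above F# in this key is D.
Together with the bass F#, this spells D major in first inversion.

F#, A, D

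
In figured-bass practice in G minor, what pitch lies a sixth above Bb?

G

Counting 5 letter steps above Bb lands on G; in G minor, that letter is G.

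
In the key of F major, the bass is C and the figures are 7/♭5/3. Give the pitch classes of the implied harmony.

A third above C in this key is E.
A fifth above C in this key is G, lowered to Gb by the flat.
A seventh above C in this key is Bb.

C, E, Gb, Bb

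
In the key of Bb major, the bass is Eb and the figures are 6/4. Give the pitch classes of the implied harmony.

Eb, A, C

A fourth above Eb in this key is A.
A sixth above Eb in this key is C.
Together with the bass Eb, this spells A diminished in second inversion.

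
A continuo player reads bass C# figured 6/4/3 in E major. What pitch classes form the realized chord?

C#, E, F#, A

A third above C# in this key is E.
A fourth above C# in this key is F#.
A sixth above C# in this key is A.
Together with the bass C#, this spells F# minor seventh in second inversion.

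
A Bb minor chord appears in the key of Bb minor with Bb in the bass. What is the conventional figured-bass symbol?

no figures

Bb is the root of Bb minor, so the chord is in root position.
A triad in root position is figured 5/3, conventionally abbreviated (no figures — root-position triad).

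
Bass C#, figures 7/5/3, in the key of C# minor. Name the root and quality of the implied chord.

C# minor seventh

The figures 7/5/3 indicate a seventh chord in root position.
In root position the bass is the root, so the root is C#.
The chord tones are C#, E, G#, B, giving C# minor seventh.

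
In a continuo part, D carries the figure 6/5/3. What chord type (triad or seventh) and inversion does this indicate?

seventh chord, first inversion

Intervals of 6/5/3 above the bass form a seventh chord; the bass is the third, so this is first inversion.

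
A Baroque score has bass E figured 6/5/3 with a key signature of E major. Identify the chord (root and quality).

C# minor seventh

The figures 6/5/3 indicate a seventh chord in first inversion.
In first inversion the root lies a sixth above the bass: a sixth above E in E major is C#.
The chord tones are E, G#, B, C#, giving C# minor seventh.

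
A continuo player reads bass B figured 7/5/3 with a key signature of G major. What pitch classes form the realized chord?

A third above B in this key is D.
A fifth above B in this key is F#.
A seventh above B in this key is A.
Together with the bass B, this spells B minor seventh in root position.

B, D, F#, A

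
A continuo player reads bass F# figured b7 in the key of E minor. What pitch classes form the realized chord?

F#, A, C, Eb

The written figures b7 are shorthand for 7/5/3: the 5/3 are implied.
A third above F# in this key is A.
A fifth above F# in this key is C.
A seventh above F# in this key is E, lowered to Eb by the flat.
Together with the bass F#, this spells F# diminished seventh in root position.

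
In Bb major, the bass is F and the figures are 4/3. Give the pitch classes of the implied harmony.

The written figures 4/3 are shorthand for 6/4/3: the 6 is implied.
A third above F in this key is A.
A fourth above F in this key is Bb.
A sixth above F in this key is D.
Together with the bass F, this spells Bb major seventh in second inversion.

F, A, Bb, D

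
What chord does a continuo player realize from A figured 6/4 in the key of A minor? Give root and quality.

The figures 6/4 indicate a triad in second inversion.
In second inversion the root lies a fourth above the bass: a fourth above A in A minor is D.
The chord tones are A, D, F, giving D minor.

D minor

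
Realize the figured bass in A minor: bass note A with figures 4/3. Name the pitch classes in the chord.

A, C, D, F

The written figures 4/3 are shorthand for 6/4/3: the 6 is implied.
A third above A in this key is C.
A fourth above A in this key is D.
A sixth above A in this key is F.
Together with the bass A, this spells D minor seventh in second inversion.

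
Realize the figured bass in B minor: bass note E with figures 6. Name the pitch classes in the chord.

The written figures 6 are shorthand for 6/3: the 3 is implied.
A third above E in this key is G.
A sixth above E in this key is C#.
Together with the bass E, this spells C# diminished in first inversion.

E, G, C#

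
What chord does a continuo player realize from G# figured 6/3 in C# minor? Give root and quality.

E major

The figures 6/3 indicate a triad in first inversion.
In first inversion the root lies a sixth above the bass: a sixth above G# in C# minor is E.
The chord tones are G#, B, E, giving E major.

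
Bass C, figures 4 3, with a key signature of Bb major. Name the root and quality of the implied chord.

F dominant seventh

The figures 4 3 indicate a seventh chord in second inversion.
In second inversion the root lies a fourth above the bass: a fourth above C in Bb major is F.
The chord tones are C, Eb, F, A, giving F dominant seventh.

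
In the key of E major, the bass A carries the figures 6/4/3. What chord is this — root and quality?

D# half-diminished seventh

The figures 6/4/3 indicate a seventh chord in second inversion.
In second inversion the root lies a fourth above the bass: a fourth above A in E major is D#.
The chord tones are A, C#, D#, F#, giving D# half-diminished seventh.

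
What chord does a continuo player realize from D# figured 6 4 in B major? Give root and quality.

The figures 6 4 indicate a triad in second inversion.
In second inversion the root lies a fourth above the bass: a fourth above D# in B major is G#.
The chord tones are D#, G#, B, giving G# minor.

G# minor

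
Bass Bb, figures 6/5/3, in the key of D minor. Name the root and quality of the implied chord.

The figures 6/5/3 indicate a seventh chord in first inversion.
In first inversion the root lies a sixth above the bass: a sixth above Bb in D minor is G.
The chord tones are Bb, D, F, G, giving G minor seventh.

G minor seventh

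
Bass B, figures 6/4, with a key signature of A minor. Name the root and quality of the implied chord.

The figures 6/4 indicate a triad in second inversion.
In second inversion the root lies a fourth above the bass: a fourth above B in A minor is E.
The chord tones are B, E, G, giving E minor.

E minor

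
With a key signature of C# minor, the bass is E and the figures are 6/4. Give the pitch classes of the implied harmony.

E, A, C#

A fourth above E in this key is A.
A sixth above E in this key is C#.
Together with the bass E, this spells A major in second inversion.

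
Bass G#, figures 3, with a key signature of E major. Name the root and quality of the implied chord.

The figures 3 indicate a triad in root position.
In root position the bass is the root, so the root is G#.
The chord tones are G#, B, D#, giving G# minor.

G# minor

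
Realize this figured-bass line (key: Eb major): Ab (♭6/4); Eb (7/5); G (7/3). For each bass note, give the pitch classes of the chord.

Ab (b6/4): Ab, D, Fb.
Eb (7/5/3): Eb, G, Bb, D.
G (7/5/3): G, Bb, D, F.

Ab, D, Fb | Eb, G, Bb, D | G, Bb, D, F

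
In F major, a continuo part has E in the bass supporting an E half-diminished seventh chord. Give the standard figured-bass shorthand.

E is the root of E half-diminished seventh, so the chord is in root position.
A seventh chord in root position is figured 7/5/3, conventionally abbreviated 7.

7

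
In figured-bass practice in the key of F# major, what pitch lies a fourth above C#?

F#

Counting 3 letter steps above C# lands on F; in F# major, that letter is F#.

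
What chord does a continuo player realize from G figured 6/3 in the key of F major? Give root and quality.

E diminished

The figures 6/3 indicate a triad in first inversion.
In first inversion the root lies a sixth above the bass: a sixth above G in F major is E.
The chord tones are G, Bb, E, giving E diminished.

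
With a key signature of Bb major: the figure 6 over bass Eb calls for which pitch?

C

Counting 5 letter steps above Eb lands on C; in Bb major, that letter is C.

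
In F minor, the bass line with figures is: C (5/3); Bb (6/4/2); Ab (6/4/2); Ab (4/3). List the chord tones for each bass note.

C (5/3): C, Eb, G.
Bb (6/4/2): Bb, C, Eb, G.
Ab (6/4/2): Ab, Bb, Db, F.
Ab (6/4/3): Ab, C, Db, F.

C, Eb, G | Bb, C, Eb, G | Ab, Bb, Db, F | Ab, C, Db, F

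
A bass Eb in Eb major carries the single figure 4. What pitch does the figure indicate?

Counting 3 letter steps above Eb lands on A; in Eb major, that letter is Ab.

Ab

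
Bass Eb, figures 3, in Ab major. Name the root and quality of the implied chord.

The figures 3 indicate a triad in root position.
In root position the bass is the root, so the root is Eb.
The chord tones are Eb, G, Bb, giving Eb major.

Eb major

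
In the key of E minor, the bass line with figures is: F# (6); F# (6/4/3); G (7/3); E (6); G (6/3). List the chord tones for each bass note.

F#, A, D | F#, A, B, D | G, B, D, F# | E, G, C | G, B, E

F# (6/3): F#, A, D.
F# (6/4/3): F#, A, B, D.
G (7/5/3): G, B, D, F#.
E (6/3): E, G, C.
G (6/3): G, B, E.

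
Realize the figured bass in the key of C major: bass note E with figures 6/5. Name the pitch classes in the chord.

The written figures 6/5 are shorthand for 6/5/3: the 3 is implied.
A third above E in this key is G.
A fifth above E in this key is B.
A sixth above E in this key is C.
Together with the bass E, this spells C major seventh in first inversion.

E, G, B, C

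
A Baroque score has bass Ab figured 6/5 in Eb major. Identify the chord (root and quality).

F minor seventh

The figures 6/5 indicate a seventh chord in first inversion.
In first inversion the root lies a sixth above the bass: a sixth above Ab in Eb major is F.
The chord tones are Ab, C, Eb, F, giving F minor seventh.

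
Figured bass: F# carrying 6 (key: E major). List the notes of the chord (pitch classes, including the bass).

The written figures 6 are shorthand for 6/3: the 3 is implied.
A third above F# in this key is A.
A sixth above F# in this key is D#.
Together with the bass F#, this spells D# diminished in first inversion.

F#, A, D#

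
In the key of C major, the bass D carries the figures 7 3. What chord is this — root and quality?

D minor seventh

The figures 7 3 indicate a seventh chord in root position.
In root position the bass is the root, so the root is D.
The chord tones are D, F, A, C, giving D minor seventh.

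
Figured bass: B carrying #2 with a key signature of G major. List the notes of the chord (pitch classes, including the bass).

B, C#, E, G

The written figures #2 are shorthand for 6/4/2: the 6/4 are implied.
A second above B in this key is C, raised to C# by the sharp.
A fourth above B in this key is E.
A sixth above B in this key is G.
Together with the bass B, this spells C# half-diminished seventh in third inversion.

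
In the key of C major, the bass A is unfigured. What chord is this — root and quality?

An unfigured bass indicates a triad in root position.
In root position the bass is the root, so the root is A.
The chord tones are A, C, E, giving A minor.

A minor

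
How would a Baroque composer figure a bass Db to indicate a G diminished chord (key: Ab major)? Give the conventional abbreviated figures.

6/4

Db is the fifth of G diminished, so the chord is in second inversion.
A triad in second inversion is figured 6/4, conventionally abbreviated 6/4.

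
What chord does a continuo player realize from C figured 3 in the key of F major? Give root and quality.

The figures 3 indicate a triad in root position.
In root position the bass is the root, so the root is C.
The chord tones are C, E, G, giving C major.

C major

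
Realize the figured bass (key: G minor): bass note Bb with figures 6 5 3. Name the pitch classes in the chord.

Bb, D, F, G

A third above Bb in this key is D.
A fifth above Bb in this key is F.
A sixth above Bb in this key is G.
Together with the bass Bb, this spells G minor seventh in first inversion.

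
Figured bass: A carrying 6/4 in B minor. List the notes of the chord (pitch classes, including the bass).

A, D, F#

A fourth above A in this key is D.
A sixth above A in this key is F#.
Together with the bass A, this spells D major in second inversion.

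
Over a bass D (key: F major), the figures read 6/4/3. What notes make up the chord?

D, F, G, Bb

A third above D in this key is F.
A fourth above D in this key is G.
A sixth above D in this key is Bb.
Together with the bass D, this spells G minor seventh in second inversion.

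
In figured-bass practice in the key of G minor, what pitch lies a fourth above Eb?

Counting 3 letter steps above Eb lands on A; in G minor, that letter is A.

A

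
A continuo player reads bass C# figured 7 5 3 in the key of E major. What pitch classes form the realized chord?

C#, E, G#, B

A third above C# in this key is E.
A fifth above C# in this key is G#.
A seventh above C# in this key is B.
Together with the bass C#, this spells C# minor seventh in root position.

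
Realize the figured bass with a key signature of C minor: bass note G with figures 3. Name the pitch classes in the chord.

G, Bb, D

The written figures 3 are shorthand for 5/3: the 5 is implied.
A third above G in this key is Bb.
A fifth above G in this key is D.
Together with the bass G, this spells G minor in root position.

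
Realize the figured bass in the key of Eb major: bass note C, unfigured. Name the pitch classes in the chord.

An unfigured bass implies 5/3.
A third above C in this key is Eb.
A fifth above C in this key is G.
Together with the bass C, this spells C minor in root position.

C, Eb, G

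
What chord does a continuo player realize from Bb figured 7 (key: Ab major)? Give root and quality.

Bb minor seventh

The figures 7 indicate a seventh chord in root position.
In root position the bass is the root, so the root is Bb.
The chord tones are Bb, Db, F, Ab, giving Bb minor seventh.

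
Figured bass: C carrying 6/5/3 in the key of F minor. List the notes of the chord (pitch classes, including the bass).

C, Eb, G, Ab

A third above C in this key is Eb.
A fifth above C in this key is G.
A sixth above C in this key is Ab.
Together with the bass C, this spells Ab major seventh in first inversion.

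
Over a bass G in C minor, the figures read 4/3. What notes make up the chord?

The written figures 4/3 are shorthand for 6/4/3: the 6 is implied.
A third above G in this key is Bb.
A fourth above G in this key is C.
A sixth above G in this key is Eb.
Together with the bass G, this spells C minor seventh in second inversion.

G, Bb, C, Eb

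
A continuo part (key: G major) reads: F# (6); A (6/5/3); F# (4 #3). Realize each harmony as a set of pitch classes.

F#, A, D | A, C, E, F# | F#, A#, B, D

F# (6/3): F#, A, D.
A (6/5/3): A, C, E, F#.
F# (6/4/#3): F#, A#, B, D.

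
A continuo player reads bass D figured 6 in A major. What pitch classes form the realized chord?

D, F#, B

The written figures 6 are shorthand for 6/3: the 3 is implied.
A third above D in this key is F#.
A sixth above D in this key is B.
Together with the bass D, this spells B minor in first inversion.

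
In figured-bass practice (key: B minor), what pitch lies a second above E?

F#

Counting 1 letter step above E lands on F; in B minor, that letter is F#.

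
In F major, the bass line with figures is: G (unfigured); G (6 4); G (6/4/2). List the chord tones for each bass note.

G (5/3): G, Bb, D.
G (6/4): G, C, E.
G (6/4/2): G, A, C, E.

G, Bb, D | G, C, E | G, A, C, E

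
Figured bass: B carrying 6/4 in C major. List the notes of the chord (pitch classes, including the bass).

A fourth above B in this key is E.
A sixth above B in this key is G.
Together with the bass B, this spells E minor in second inversion.

B, E, G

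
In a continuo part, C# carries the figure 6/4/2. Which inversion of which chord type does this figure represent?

seventh chord, third inversion

Intervals of 6/4/2 above the bass form a seventh chord; the bass is the seventh, so this is third inversion.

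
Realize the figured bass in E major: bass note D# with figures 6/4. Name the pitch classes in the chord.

D#, G#, B

A fourth above D# in this key is G#.
A sixth above D# in this key is B.
Together with the bass D#, this spells G# minor in second inversion.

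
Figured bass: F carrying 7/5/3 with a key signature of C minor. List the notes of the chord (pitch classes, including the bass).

A third above F in this key is Ab.
A fifth above F in this key is C.
A seventh above F in this key is Eb.
Together with the bass F, this spells F minor seventh in root position.

F, Ab, C, Eb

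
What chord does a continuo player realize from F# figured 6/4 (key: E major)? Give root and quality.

B major

The figures 6/4 indicate a triad in second inversion.
In second inversion the root lies a fourth above the bass: a fourth above F# in E major is B.
The chord tones are F#, B, D#, giving B major.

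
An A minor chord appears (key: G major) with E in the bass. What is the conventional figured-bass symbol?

E is the fifth of A minor, so the chord is in second inversion.
A triad in second inversion is figured 6/4, conventionally abbreviated 6/4.

6/4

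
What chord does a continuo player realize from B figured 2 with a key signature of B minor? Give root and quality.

C# half-diminished seventh

The figures 2 indicate a seventh chord in third inversion.
In third inversion the root lies a second above the bass: a second above B in B minor is C#.
The chord tones are B, C#, E, G, giving C# half-diminished seventh.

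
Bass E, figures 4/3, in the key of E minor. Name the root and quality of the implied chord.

The figures 4/3 indicate a seventh chord in second inversion.
In second inversion the root lies a fourth above the bass: a fourth above E in E minor is A.
The chord tones are E, G, A, C, giving A minor seventh.

A minor seventh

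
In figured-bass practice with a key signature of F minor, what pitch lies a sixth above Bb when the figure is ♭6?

Gb

Counting 5 letter steps above Bb lands on G; in F minor, that letter is G.
The b6 figure lowers it a semitone, giving Gb.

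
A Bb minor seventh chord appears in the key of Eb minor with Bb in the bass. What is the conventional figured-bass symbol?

Bb is the root of Bb minor seventh, so the chord is in root position.
A seventh chord in root position is figured 7/5/3, conventionally abbreviated 7.

7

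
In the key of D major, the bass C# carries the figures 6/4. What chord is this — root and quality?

The figures 6/4 indicate a triad in second inversion.
In second inversion the root lies a fourth above the bass: a fourth above C# in D major is F#.
The chord tones are C#, F#, A, giving F# minor.

F# minor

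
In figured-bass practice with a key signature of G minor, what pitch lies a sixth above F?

Counting 5 letter steps above F lands on D; in G minor, that letter is D.

D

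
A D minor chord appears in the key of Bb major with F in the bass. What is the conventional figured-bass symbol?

F is the third of D minor, so the chord is in first inversion.
A triad in first inversion is figured 6/3, conventionally abbreviated 6.

6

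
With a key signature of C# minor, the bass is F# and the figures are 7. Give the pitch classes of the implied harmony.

F#, A, C#, E

The written figures 7 are shorthand for 7/5/3: the 5/3 are implied.
A third above F# in this key is A.
A fifth above F# in this key is C#.
A seventh above F# in this key is E.
Together with the bass F#, this spells F# minor seventh in root position.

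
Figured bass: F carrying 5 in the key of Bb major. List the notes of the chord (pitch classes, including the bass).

The written figures 5 are shorthand for 5/3: the 3 is implied.
A third above F in this key is A.
A fifth above F in this key is C.
Together with the bass F, this spells F major in root position.

F, A, C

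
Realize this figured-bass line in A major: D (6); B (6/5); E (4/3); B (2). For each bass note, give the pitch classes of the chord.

D (6/3): D, F#, B.
B (6/5/3): B, D, F#, G#.
E (6/4/3): E, G#, A, C#.
B (6/4/2): B, C#, E, G#.

D, F#, B | B, D, F#, G# | E, G#, A, C# | B, C#, E, G#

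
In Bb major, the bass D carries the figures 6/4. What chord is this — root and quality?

The figures 6/4 indicate a triad in second inversion.
In second inversion the root lies a fourth above the bass: a fourth above D in Bb major is G.
The chord tones are D, G, Bb, giving G minor.

G minor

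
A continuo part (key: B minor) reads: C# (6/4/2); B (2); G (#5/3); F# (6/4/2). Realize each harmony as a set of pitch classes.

C# (6/4/2): C#, D, F#, A.
B (6/4/2): B, C#, E, G.
G (#5/3): G, B, D#.
F# (6/4/2): F#, G, B, D.

C#, D, F#, A | B, C#, E, G | G, B, D# | F#, G, B, D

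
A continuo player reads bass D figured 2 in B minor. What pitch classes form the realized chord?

The written figures 2 are shorthand for 6/4/2: the 6/4 are implied.
A second above D in this key is E.
A fourth above D in this key is G.
A sixth above D in this key is B.
Together with the bass D, this spells E minor seventh in third inversion.

D, E, G, B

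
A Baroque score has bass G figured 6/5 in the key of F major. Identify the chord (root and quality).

The figures 6/5 indicate a seventh chord in first inversion.
In first inversion the root lies a sixth above the bass: a sixth above G in F major is E.
The chord tones are G, Bb, D, E, giving E half-diminished seventh.

E half-diminished seventh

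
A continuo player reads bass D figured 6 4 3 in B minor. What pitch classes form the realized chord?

D, F#, G, B

A third above D in this key is F#.
A fourth above D in this key is G.
A sixth above D in this key is B.
Together with the bass D, this spells G major seventh in second inversion.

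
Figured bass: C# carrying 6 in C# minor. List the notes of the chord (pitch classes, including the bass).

C#, E, A

The written figures 6 are shorthand for 6/3: the 3 is implied.
A third above C# in this key is E.
A sixth above C# in this key is A.
Together with the bass C#, this spells A major in first inversion.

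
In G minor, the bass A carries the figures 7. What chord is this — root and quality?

The figures 7 indicate a seventh chord in root position.
In root position the bass is the root, so the root is A.
The chord tones are A, C, Eb, G, giving A half-diminished seventh.

A half-diminished seventh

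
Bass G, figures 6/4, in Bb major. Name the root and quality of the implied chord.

The figures 6/4 indicate a triad in second inversion.
In second inversion the root lies a fourth above the bass: a fourth above G in Bb major is C.
The chord tones are G, C, Eb, giving C minor.

C minor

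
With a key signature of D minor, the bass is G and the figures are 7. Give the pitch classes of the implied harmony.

G, Bb, D, F

The written figures 7 are shorthand for 7/5/3: the 5/3 are implied.
A third above G in this key is Bb.
A fifth above G in this key is D.
A seventh above G in this key is F.
Together with the bass G, this spells G minor seventh in root position.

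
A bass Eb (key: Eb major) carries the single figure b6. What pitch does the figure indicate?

Counting 5 letter steps above Eb lands on C; in Eb major, that letter is C.
The b6 figure lowers it a semitone, giving Cb.

Cb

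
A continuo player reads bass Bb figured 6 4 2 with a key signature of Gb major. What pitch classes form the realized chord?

Bb, Cb, Eb, Gb

A second above Bb in this key is Cb.
A fourth above Bb in this key is Eb.
A sixth above Bb in this key is Gb.
Together with the bass Bb, this spells Cb major seventh in third inversion.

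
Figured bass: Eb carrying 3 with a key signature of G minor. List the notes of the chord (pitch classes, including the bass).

The written figures 3 are shorthand for 5/3: the 5 is implied.
A third above Eb in this key is G.
A fifth above Eb in this key is Bb.
Together with the bass Eb, this spells Eb major in root position.

Eb, G, Bb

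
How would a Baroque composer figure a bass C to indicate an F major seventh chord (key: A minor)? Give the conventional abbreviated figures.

C is the fifth of F major seventh, so the chord is in second inversion.
A seventh chord in second inversion is figured 6/4/3, conventionally abbreviated 4/3.

4/3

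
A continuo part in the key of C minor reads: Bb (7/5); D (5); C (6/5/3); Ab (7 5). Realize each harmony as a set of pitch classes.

Bb, D, F, Ab | D, F, Ab | C, Eb, G, Ab | Ab, C, Eb, G

Bb (7/5/3): Bb, D, F, Ab.
D (5/3): D, F, Ab.
C (6/5/3): C, Eb, G, Ab.
Ab (7/5/3): Ab, C, Eb, G.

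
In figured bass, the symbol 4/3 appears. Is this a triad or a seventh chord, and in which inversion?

seventh chord, second inversion

4/3 is shorthand for 6/4/3.
Intervals of 6/4/3 above the bass form a seventh chord; the bass is the fifth, so this is second inversion.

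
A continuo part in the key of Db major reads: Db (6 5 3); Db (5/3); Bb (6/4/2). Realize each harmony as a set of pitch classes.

Db, F, Ab, Bb | Db, F, Ab | Bb, C, Eb, Gb

Db (6/5/3): Db, F, Ab, Bb.
Db (5/3): Db, F, Ab.
Bb (6/4/2): Bb, C, Eb, Gb.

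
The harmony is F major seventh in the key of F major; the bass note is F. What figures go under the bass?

7

F is the root of F major seventh, so the chord is in root position.
A seventh chord in root position is figured 7/5/3, conventionally abbreviated 7.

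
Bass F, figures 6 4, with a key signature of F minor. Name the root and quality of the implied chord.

The figures 6 4 indicate a triad in second inversion.
In second inversion the root lies a fourth above the bass: a fourth above F in F minor is Bb.
The chord tones are F, Bb, Db, giving Bb minor.

Bb minor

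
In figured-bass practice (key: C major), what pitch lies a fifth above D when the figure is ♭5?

Counting 4 letter steps above D lands on A; in C major, that letter is A.
The b5 figure lowers it a semitone, giving Ab.

Ab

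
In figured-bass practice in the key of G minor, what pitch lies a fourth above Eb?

A

Counting 3 letter steps above Eb lands on A; in G minor, that letter is A.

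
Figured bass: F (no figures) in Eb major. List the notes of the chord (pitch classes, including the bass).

An unfigured bass implies 5/3.
A third above F in this key is Ab.
A fifth above F in this key is C.
Together with the bass F, this spells F minor in root position.

F, Ab, C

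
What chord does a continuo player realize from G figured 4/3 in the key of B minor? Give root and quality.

C# half-diminished seventh

The figures 4/3 indicate a seventh chord in second inversion.
In second inversion the root lies a fourth above the bass: a fourth above G in B minor is C#.
The chord tones are G, B, C#, E, giving C# half-diminished seventh.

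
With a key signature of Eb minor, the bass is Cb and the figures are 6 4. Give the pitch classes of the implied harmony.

A fourth above Cb in this key is F.
A sixth above Cb in this key is Ab.
Together with the bass Cb, this spells F diminished in second inversion.

Cb, F, Ab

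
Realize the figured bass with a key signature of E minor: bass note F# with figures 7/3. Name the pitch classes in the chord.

F#, A, C, E

The written figures 7/3 are shorthand for 7/5/3: the 5 is implied.
A third above F# in this key is A.
A fifth above F# in this key is C.
A seventh above F# in this key is E.
Together with the bass F#, this spells F# half-diminished seventh in root position.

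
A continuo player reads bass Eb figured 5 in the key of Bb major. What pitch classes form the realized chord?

Eb, G, Bb

The written figures 5 are shorthand for 5/3: the 3 is implied.
A third above Eb in this key is G.
A fifth above Eb in this key is Bb.
Together with the bass Eb, this spells Eb major in root position.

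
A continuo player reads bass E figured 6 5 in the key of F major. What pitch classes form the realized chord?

E, G, Bb, C

The written figures 6 5 are shorthand for 6/5/3: the 3 is implied.
A third above E in this key is G.
A fifth above E in this key is Bb.
A sixth above E in this key is C.
Together with the bass E, this spells C dominant seventh in first inversion.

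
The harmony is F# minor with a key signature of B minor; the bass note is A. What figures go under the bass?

6

A is the third of F# minor, so the chord is in first inversion.
A triad in first inversion is figured 6/3, conventionally abbreviated 6.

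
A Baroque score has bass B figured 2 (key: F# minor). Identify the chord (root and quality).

C# minor seventh

The figures 2 indicate a seventh chord in third inversion.
In third inversion the root lies a second above the bass: a second above B in F# minor is C#.
The chord tones are B, C#, E, G#, giving C# minor seventh.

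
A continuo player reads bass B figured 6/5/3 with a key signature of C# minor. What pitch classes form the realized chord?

A third above B in this key is D#.
A fifth above B in this key is F#.
A sixth above B in this key is G#.
Together with the bass B, this spells G# minor seventh in first inversion.

B, D#, F#, G#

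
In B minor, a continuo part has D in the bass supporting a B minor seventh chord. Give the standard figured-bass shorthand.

6/5

D is the third of B minor seventh, so the chord is in first inversion.
A seventh chord in first inversion is figured 6/5/3, conventionally abbreviated 6/5.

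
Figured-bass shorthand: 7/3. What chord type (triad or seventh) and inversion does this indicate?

7/3 is shorthand for 7/5/3.
Intervals of 7/5/3 above the bass form a seventh chord; the bass is the root, so this is root position.

seventh chord, root position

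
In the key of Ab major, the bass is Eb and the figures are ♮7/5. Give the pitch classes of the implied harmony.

Eb, G, Bb, D

The written figures ♮7/5 are shorthand for 7/5/3: the 3 is implied.
A third above Eb in this key is G.
A fifth above Eb in this key is Bb.
A seventh above Eb in this key is Db, made natural (D) by the ♮ figure.
Together with the bass Eb, this spells Eb major seventh in root position.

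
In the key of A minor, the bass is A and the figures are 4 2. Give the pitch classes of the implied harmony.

A, B, D, F

The written figures 4 2 are shorthand for 6/4/2: the 6 is implied.
A second above A in this key is B.
A fourth above A in this key is D.
A sixth above A in this key is F.
Together with the bass A, this spells B half-diminished seventh in third inversion.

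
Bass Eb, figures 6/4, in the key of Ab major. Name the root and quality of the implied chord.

The figures 6/4 indicate a triad in second inversion.
In second inversion the root lies a fourth above the bass: a fourth above Eb in Ab major is Ab.
The chord tones are Eb, Ab, C, giving Ab major.

Ab major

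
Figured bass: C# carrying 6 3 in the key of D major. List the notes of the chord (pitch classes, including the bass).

C#, E, A

A third above C# in this key is E.
A sixth above C# in this key is A.
Together with the bass C#, this spells A major in first inversion.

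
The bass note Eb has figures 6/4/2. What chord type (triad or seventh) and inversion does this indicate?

Intervals of 6/4/2 above the bass form a seventh chord; the bass is the seventh, so this is third inversion.

seventh chord, third inversion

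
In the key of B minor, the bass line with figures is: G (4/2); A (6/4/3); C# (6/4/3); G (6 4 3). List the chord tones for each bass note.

G (6/4/2): G, A, C#, E.
A (6/4/3): A, C#, D, F#.
C# (6/4/3): C#, E, F#, A.
G (6/4/3): G, B, C#, E.

G, A, C#, E | A, C#, D, F# | C#, E, F#, A | G, B, C#, E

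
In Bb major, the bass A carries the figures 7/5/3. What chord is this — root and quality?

A half-diminished seventh

The figures 7/5/3 indicate a seventh chord in root position.
In root position the bass is the root, so the root is A.
The chord tones are A, C, Eb, G, giving A half-diminished seventh.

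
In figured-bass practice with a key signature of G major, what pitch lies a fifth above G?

Counting 4 letter steps above G lands on D; in G major, that letter is D.

D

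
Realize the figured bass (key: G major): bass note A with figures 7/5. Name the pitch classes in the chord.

A, C, E, G

The written figures 7/5 are shorthand for 7/5/3: the 3 is implied.
A third above A in this key is C.
A fifth above A in this key is E.
A seventh above A in this key is G.
Together with the bass A, this spells A minor seventh in root position.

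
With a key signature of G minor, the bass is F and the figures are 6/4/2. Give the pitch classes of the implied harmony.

A second above F in this key is G.
A fourth above F in this key is Bb.
A sixth above F in this key is D.
Together with the bass F, this spells G minor seventh in third inversion.

F, G, Bb, D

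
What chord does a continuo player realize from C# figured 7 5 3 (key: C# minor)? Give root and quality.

C# minor seventh

The figures 7 5 3 indicate a seventh chord in root position.
In root position the bass is the root, so the root is C#.
The chord tones are C#, E, G#, B, giving C# minor seventh.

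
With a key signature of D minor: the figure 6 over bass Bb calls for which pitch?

Counting 5 letter steps above Bb lands on G; in D minor, that letter is G.

G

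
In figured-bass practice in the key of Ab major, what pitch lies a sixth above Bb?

G

Counting 5 letter steps above Bb lands on G; in Ab major, that letter is G.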